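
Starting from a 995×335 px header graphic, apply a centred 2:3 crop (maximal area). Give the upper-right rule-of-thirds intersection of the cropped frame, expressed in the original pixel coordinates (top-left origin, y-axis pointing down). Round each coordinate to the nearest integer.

(535, 112)

995/335 > 2/3, so the 2:3 crop keeps the full height 335 and trims width to 335 × 2/3 = 223.33 px.
Left offset = (995 − 223.33)/2 = 385.83 px; top offset = 0.
Upper-right is two-thirds across and one-third down within the crop:
x = 385.83 + 2 × 223.33/3 ≈ 535; y = 0.00 + 1 × 335.00/3 ≈ 112.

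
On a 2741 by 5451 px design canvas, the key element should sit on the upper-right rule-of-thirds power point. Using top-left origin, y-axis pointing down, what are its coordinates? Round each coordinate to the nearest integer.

The upper-right point sits two-thirds of the way across and one-third of the way down.
x = 2 × 2741/3 ≈ 1827; y = 1 × 5451/3 ≈ 1817.

x = 1827 px, y = 1817 px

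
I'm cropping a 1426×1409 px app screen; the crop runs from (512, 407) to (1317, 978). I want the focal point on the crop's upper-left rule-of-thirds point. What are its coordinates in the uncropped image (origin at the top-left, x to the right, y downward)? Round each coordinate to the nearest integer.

(780, 597)

Crop width = 1317 − 512 = 805 px; one third is 268.33 px.
Crop height = 978 − 407 = 571 px; one third is 190.33 px.
The upper-left point is one-third across and one-third down within the crop:
x = 512 + 1 × 268.33 ≈ 780; y = 407 + 1 × 190.33 ≈ 597.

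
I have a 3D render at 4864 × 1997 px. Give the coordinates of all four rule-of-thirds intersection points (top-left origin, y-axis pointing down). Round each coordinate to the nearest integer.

(1621, 666), (3243, 666), (1621, 1331), (3243, 1331)

One third of 4864 is 1621.33; one third of 1997 is 665.67.
Vertical third lines at x = 1621 and x = 3243; horizontal third lines at y = 666 and y = 1331.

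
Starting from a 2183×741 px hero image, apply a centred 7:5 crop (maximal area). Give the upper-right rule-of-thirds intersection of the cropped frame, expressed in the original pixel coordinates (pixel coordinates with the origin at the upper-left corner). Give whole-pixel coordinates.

2183/741 > 7/5, so the 7:5 crop keeps the full height 741 and trims width to 741 × 7/5 = 1037.40 px.
Left offset = (2183 − 1037.40)/2 = 572.80 px; top offset = 0.
Upper-right is two-thirds across and one-third down within the crop:
x = 572.80 + 2 × 1037.40/3 ≈ 1264; y = 0.00 + 1 × 741.00/3 ≈ 247.

(1264, 247)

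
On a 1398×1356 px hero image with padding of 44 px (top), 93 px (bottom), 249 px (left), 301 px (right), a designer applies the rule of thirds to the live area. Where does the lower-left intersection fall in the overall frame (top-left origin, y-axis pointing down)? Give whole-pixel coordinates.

(532, 857)

Content width = 1398 − 249 − 301 = 848 px; content height = 1356 − 44 − 93 = 1219 px.
Lower-left is one-third across and two-thirds down within the live area.
x = 249 + 1 × 848/3 = 249 + 282.67 ≈ 532
y = 44 + 2 × 1219/3 = 44 + 812.67 ≈ 857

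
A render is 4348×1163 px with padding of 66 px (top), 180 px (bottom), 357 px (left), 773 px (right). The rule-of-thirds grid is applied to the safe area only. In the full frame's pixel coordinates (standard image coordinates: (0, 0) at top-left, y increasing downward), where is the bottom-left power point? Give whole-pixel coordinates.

Content width = 4348 − 357 − 773 = 3218 px; content height = 1163 − 66 − 180 = 917 px.
Bottom-left is one-third across and two-thirds down within the safe area.
x = 357 + 1 × 3218/3 = 357 + 1072.67 ≈ 1430
y = 66 + 2 × 917/3 = 66 + 611.33 ≈ 677

(1430, 677)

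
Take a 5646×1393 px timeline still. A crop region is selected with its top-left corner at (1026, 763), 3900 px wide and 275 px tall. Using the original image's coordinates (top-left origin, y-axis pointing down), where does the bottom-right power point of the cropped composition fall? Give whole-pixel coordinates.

One third of the crop width 3900 is 1300.00 px.
One third of the crop height 275 is 91.67 px.
The bottom-right point is two-thirds across and two-thirds down within the crop:
x = 1026 + 2 × 1300.00 ≈ 3626; y = 763 + 2 × 91.67 ≈ 946.

(3626, 946)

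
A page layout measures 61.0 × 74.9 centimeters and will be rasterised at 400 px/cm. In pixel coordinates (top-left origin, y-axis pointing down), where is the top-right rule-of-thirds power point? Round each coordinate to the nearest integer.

In pixels the canvas is 61.0 × 400 = 24400 wide and 74.9 × 400 = 29960 tall.
The top-right point is two-thirds across and one-third down:
x = 2 × 24400/3 ≈ 16267; y = 1 × 29960/3 ≈ 9987.

(16267, 9987)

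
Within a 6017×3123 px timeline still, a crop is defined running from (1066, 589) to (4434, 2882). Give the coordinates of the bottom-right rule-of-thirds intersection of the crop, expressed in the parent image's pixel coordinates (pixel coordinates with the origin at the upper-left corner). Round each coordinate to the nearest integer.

(3311, 2118)

Crop width = 4434 − 1066 = 3368 px; one third is 1122.67 px.
Crop height = 2882 − 589 = 2293 px; one third is 764.33 px.
The bottom-right point is two-thirds across and two-thirds down within the crop:
x = 1066 + 2 × 1122.67 ≈ 3311; y = 589 + 2 × 764.33 ≈ 2118.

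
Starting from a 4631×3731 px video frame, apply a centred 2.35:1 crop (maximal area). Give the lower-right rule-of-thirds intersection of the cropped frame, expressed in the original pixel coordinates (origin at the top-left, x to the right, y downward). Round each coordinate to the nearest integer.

4631/3731 < 2.35/1, so the 2.35:1 crop keeps the full width 4631 and trims height to 4631 × 1/2.35 = 1970.64 px.
Top offset = (3731 − 1970.64)/2 = 880.18 px; left offset = 0.
Lower-right is two-thirds across and two-thirds down within the crop:
x = 0.00 + 2 × 4631.00/3 ≈ 3087; y = 880.18 + 2 × 1970.64/3 ≈ 2194.

x = 3087 px, y = 2194 px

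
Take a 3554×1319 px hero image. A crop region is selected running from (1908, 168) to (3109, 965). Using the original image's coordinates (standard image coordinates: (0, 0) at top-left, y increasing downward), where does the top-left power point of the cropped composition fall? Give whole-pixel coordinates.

x = 2308 px, y = 434 px

Crop width = 3109 − 1908 = 1201 px; one third is 400.33 px.
Crop height = 965 − 168 = 797 px; one third is 265.67 px.
The top-left point is one-third across and one-third down within the crop:
x = 1908 + 1 × 400.33 ≈ 2308; y = 168 + 1 × 265.67 ≈ 434.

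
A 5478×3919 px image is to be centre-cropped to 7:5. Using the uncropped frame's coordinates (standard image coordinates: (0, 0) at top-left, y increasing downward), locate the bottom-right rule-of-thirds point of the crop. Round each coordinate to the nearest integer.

x = 3652 px, y = 2612 px

5478/3919 < 7/5, so the 7:5 crop keeps the full width 5478 and trims height to 5478 × 5/7 = 3912.86 px.
Top offset = (3919 − 3912.86)/2 = 3.07 px; left offset = 0.
Bottom-right is two-thirds across and two-thirds down within the crop:
x = 0.00 + 2 × 5478.00/3 ≈ 3652; y = 3.07 + 2 × 3912.86/3 ≈ 2612.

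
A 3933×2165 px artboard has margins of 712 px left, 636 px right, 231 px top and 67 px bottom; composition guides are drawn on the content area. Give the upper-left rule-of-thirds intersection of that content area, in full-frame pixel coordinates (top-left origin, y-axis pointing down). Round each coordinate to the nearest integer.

(1574, 853)

Content width = 3933 − 712 − 636 = 2585 px; content height = 2165 − 231 − 67 = 1867 px.
Upper-left is one-third across and one-third down within the content area.
x = 712 + 1 × 2585/3 = 712 + 861.67 ≈ 1574
y = 231 + 1 × 1867/3 = 231 + 622.33 ≈ 853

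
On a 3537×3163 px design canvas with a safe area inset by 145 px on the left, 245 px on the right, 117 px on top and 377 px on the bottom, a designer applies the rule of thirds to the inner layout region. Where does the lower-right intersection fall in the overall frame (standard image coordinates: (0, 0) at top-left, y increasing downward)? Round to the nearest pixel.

(2243, 1896)

Content width = 3537 − 145 − 245 = 3147 px; content height = 3163 − 117 − 377 = 2669 px.
Lower-right is two-thirds across and two-thirds down within the inner layout region.
x = 145 + 2 × 3147/3 = 145 + 2098.00 ≈ 2243
y = 117 + 2 × 2669/3 = 117 + 1779.33 ≈ 1896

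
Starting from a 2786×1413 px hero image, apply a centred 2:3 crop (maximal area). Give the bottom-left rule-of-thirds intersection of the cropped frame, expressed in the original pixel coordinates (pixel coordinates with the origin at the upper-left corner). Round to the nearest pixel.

x = 1236 px, y = 942 px

2786/1413 > 2/3, so the 2:3 crop keeps the full height 1413 and trims width to 1413 × 2/3 = 942.00 px.
Left offset = (2786 − 942.00)/2 = 922.00 px; top offset = 0.
Bottom-left is one-third across and two-thirds down within the crop:
x = 922.00 + 1 × 942.00/3 ≈ 1236; y = 0.00 + 2 × 1413.00/3 ≈ 942.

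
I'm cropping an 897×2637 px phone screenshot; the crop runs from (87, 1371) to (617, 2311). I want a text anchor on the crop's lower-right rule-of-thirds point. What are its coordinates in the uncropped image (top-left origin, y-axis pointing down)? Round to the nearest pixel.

(440, 1998)

Crop width = 617 − 87 = 530 px; one third is 176.67 px.
Crop height = 2311 − 1371 = 940 px; one third is 313.33 px.
The lower-right point is two-thirds across and two-thirds down within the crop:
x = 87 + 2 × 176.67 ≈ 440; y = 1371 + 2 × 313.33 ≈ 1998.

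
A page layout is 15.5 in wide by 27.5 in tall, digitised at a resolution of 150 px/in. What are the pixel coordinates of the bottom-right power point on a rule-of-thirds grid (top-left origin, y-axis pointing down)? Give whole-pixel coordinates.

In pixels the canvas is 15.5 × 150 = 2325 wide and 27.5 × 150 = 4125 tall.
The bottom-right point is two-thirds across and two-thirds down:
x = 2 × 2325/3 ≈ 1550; y = 2 × 4125/3 ≈ 2750.

x = 1550 px, y = 2750 px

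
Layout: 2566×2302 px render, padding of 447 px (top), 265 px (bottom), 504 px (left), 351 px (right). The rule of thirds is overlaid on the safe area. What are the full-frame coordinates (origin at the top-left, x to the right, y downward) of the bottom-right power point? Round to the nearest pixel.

Content width = 2566 − 504 − 351 = 1711 px; content height = 2302 − 447 − 265 = 1590 px.
Bottom-right is two-thirds across and two-thirds down within the safe area.
x = 504 + 2 × 1711/3 = 504 + 1140.67 ≈ 1645
y = 447 + 2 × 1590/3 = 447 + 1060.00 ≈ 1507

(1645, 1507)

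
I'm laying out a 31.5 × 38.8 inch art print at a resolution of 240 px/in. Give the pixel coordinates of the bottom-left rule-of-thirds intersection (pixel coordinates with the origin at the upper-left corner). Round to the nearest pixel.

In pixels the canvas is 31.5 × 240 = 7560 wide and 38.8 × 240 = 9312 tall.
The bottom-left point is one-third across and two-thirds down:
x = 1 × 7560/3 ≈ 2520; y = 2 × 9312/3 ≈ 6208.

x = 2520 px, y = 6208 px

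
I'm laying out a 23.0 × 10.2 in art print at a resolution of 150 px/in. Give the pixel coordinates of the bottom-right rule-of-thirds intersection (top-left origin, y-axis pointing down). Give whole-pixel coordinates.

In pixels the canvas is 23.0 × 150 = 3450 wide and 10.2 × 150 = 1530 tall.
The bottom-right point is two-thirds across and two-thirds down:
x = 2 × 3450/3 ≈ 2300; y = 2 × 1530/3 ≈ 1020.

x = 2300 px, y = 1020 px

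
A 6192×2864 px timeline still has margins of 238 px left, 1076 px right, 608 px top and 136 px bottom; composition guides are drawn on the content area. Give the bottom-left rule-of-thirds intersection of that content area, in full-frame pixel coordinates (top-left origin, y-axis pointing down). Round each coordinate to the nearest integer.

Content width = 6192 − 238 − 1076 = 4878 px; content height = 2864 − 608 − 136 = 2120 px.
Bottom-left is one-third across and two-thirds down within the content area.
x = 238 + 1 × 4878/3 = 238 + 1626.00 ≈ 1864
y = 608 + 2 × 2120/3 = 608 + 1413.33 ≈ 2021

x = 1864 px, y = 2021 px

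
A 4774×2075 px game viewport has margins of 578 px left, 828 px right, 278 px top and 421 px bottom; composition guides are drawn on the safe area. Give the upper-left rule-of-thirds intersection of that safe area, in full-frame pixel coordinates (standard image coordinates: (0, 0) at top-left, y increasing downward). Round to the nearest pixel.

Content width = 4774 − 578 − 828 = 3368 px; content height = 2075 − 278 − 421 = 1376 px.
Upper-left is one-third across and one-third down within the safe area.
x = 578 + 1 × 3368/3 = 578 + 1122.67 ≈ 1701
y = 278 + 1 × 1376/3 = 278 + 458.67 ≈ 737

x = 1701 px, y = 737 px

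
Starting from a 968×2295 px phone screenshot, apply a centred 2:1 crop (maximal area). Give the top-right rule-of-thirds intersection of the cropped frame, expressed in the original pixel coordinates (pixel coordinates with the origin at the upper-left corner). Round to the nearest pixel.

x = 645 px, y = 1067 px

968/2295 < 2/1, so the 2:1 crop keeps the full width 968 and trims height to 968 × 1/2 = 484.00 px.
Top offset = (2295 − 484.00)/2 = 905.50 px; left offset = 0.
Top-right is two-thirds across and one-third down within the crop:
x = 0.00 + 2 × 968.00/3 ≈ 645; y = 905.50 + 1 × 484.00/3 ≈ 1067.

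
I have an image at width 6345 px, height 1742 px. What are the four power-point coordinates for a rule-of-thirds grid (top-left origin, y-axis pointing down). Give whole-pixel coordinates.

(2115, 581), (4230, 581), (2115, 1161), (4230, 1161)

One third of 6345 is 2115; one third of 1742 is 580.67.
Vertical third lines at x = 2115 and x = 4230; horizontal third lines at y = 581 and y = 1161.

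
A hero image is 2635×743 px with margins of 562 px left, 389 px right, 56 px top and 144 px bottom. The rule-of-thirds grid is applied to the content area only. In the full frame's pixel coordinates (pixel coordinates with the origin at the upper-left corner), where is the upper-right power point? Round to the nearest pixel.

Content width = 2635 − 562 − 389 = 1684 px; content height = 743 − 56 − 144 = 543 px.
Upper-right is two-thirds across and one-third down within the content area.
x = 562 + 2 × 1684/3 = 562 + 1122.67 ≈ 1685
y = 56 + 1 × 543/3 = 56 + 181.00 ≈ 237

(1685, 237)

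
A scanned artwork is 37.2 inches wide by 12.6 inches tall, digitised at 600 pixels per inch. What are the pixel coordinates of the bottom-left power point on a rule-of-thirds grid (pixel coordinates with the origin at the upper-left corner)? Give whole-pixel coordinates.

In pixels the canvas is 37.2 × 600 = 22320 wide and 12.6 × 600 = 7560 tall.
The bottom-left point is one-third across and two-thirds down:
x = 1 × 22320/3 ≈ 7440; y = 2 × 7560/3 ≈ 5040.

x = 7440 px, y = 5040 px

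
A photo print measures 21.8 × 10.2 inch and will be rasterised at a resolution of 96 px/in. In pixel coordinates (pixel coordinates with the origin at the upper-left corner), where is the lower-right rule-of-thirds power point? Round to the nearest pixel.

In pixels the canvas is 21.8 × 96 = 2092.8 wide and 10.2 × 96 = 979.2 tall.
The lower-right point is two-thirds across and two-thirds down:
x = 2 × 2092.8/3 ≈ 1395; y = 2 × 979.2/3 ≈ 653.

(1395, 653)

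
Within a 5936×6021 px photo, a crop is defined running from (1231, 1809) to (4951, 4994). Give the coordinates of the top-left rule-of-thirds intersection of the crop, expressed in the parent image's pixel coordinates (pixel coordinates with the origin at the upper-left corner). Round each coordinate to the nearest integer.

(2471, 2871)

Crop width = 4951 − 1231 = 3720 px; one third is 1240.00 px.
Crop height = 4994 − 1809 = 3185 px; one third is 1061.67 px.
The top-left point is one-third across and one-third down within the crop:
x = 1231 + 1 × 1240.00 ≈ 2471; y = 1809 + 1 × 1061.67 ≈ 2871.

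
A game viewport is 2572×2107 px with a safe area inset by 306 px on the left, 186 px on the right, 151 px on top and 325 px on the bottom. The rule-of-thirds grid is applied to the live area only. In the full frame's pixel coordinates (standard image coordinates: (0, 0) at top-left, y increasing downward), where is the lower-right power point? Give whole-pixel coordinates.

Content width = 2572 − 306 − 186 = 2080 px; content height = 2107 − 151 − 325 = 1631 px.
Lower-right is two-thirds across and two-thirds down within the live area.
x = 306 + 2 × 2080/3 = 306 + 1386.67 ≈ 1693
y = 151 + 2 × 1631/3 = 151 + 1087.33 ≈ 1238

(1693, 1238)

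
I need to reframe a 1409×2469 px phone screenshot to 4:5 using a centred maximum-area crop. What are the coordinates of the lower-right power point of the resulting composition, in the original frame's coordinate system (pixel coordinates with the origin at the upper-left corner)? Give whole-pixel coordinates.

1409/2469 < 4/5, so the 4:5 crop keeps the full width 1409 and trims height to 1409 × 5/4 = 1761.25 px.
Top offset = (2469 − 1761.25)/2 = 353.88 px; left offset = 0.
Lower-right is two-thirds across and two-thirds down within the crop:
x = 0.00 + 2 × 1409.00/3 ≈ 939; y = 353.88 + 2 × 1761.25/3 ≈ 1528.

x = 939 px, y = 1528 px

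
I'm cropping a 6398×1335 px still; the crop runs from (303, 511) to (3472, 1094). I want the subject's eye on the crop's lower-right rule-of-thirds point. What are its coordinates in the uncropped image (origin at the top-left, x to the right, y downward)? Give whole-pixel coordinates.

x = 2416 px, y = 900 px

Crop width = 3472 − 303 = 3169 px; one third is 1056.33 px.
Crop height = 1094 − 511 = 583 px; one third is 194.33 px.
The lower-right point is two-thirds across and two-thirds down within the crop:
x = 303 + 2 × 1056.33 ≈ 2416; y = 511 + 2 × 194.33 ≈ 900.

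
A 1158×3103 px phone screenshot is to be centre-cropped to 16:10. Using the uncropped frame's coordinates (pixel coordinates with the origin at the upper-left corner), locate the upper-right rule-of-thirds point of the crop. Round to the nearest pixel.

1158/3103 < 16/10, so the 16:10 crop keeps the full width 1158 and trims height to 1158 × 10/16 = 723.75 px.
Top offset = (3103 − 723.75)/2 = 1189.62 px; left offset = 0.
Upper-right is two-thirds across and one-third down within the crop:
x = 0.00 + 2 × 1158.00/3 ≈ 772; y = 1189.62 + 1 × 723.75/3 ≈ 1431.

x = 772 px, y = 1431 px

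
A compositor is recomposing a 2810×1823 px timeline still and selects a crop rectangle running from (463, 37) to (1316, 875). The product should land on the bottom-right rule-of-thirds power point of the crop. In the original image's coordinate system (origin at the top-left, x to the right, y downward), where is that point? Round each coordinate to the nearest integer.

x = 1032 px, y = 596 px

Crop width = 1316 − 463 = 853 px; one third is 284.33 px.
Crop height = 875 − 37 = 838 px; one third is 279.33 px.
The bottom-right point is two-thirds across and two-thirds down within the crop:
x = 463 + 2 × 284.33 ≈ 1032; y = 37 + 2 × 279.33 ≈ 596.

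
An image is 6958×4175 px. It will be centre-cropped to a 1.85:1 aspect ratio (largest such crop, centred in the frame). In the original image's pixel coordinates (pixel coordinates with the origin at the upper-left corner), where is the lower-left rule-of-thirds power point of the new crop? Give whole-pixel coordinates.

6958/4175 < 1.85/1, so the 1.85:1 crop keeps the full width 6958 and trims height to 6958 × 1/1.85 = 3761.08 px.
Top offset = (4175 − 3761.08)/2 = 206.96 px; left offset = 0.
Lower-left is one-third across and two-thirds down within the crop:
x = 0.00 + 1 × 6958.00/3 ≈ 2319; y = 206.96 + 2 × 3761.08/3 ≈ 2714.

x = 2319 px, y = 2714 px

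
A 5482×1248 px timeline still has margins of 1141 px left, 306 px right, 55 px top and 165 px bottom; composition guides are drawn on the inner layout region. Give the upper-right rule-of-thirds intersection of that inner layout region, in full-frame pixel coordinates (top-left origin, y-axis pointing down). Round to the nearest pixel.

Content width = 5482 − 1141 − 306 = 4035 px; content height = 1248 − 55 − 165 = 1028 px.
Upper-right is two-thirds across and one-third down within the inner layout region.
x = 1141 + 2 × 4035/3 = 1141 + 2690.00 ≈ 3831
y = 55 + 1 × 1028/3 = 55 + 342.67 ≈ 398

x = 3831 px, y = 398 px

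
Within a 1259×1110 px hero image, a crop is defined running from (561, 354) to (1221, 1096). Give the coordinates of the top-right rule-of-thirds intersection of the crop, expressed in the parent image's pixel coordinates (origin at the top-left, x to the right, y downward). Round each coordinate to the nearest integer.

Crop width = 1221 − 561 = 660 px; one third is 220.00 px.
Crop height = 1096 − 354 = 742 px; one third is 247.33 px.
The top-right point is two-thirds across and one-third down within the crop:
x = 561 + 2 × 220.00 ≈ 1001; y = 354 + 1 × 247.33 ≈ 601.

(1001, 601)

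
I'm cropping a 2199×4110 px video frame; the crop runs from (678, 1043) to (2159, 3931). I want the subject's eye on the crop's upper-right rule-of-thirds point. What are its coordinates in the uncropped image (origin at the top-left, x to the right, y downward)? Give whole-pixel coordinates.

Crop width = 2159 − 678 = 1481 px; one third is 493.67 px.
Crop height = 3931 − 1043 = 2888 px; one third is 962.67 px.
The upper-right point is two-thirds across and one-third down within the crop:
x = 678 + 2 × 493.67 ≈ 1665; y = 1043 + 1 × 962.67 ≈ 2006.

(1665, 2006)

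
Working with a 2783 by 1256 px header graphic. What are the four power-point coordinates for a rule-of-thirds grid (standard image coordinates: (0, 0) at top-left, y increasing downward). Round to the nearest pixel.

(928, 419), (1855, 419), (928, 837), (1855, 837)

One third of 2783 is 927.67; one third of 1256 is 418.67.
Vertical third lines at x = 928 and x = 1855; horizontal third lines at y = 419 and y = 837.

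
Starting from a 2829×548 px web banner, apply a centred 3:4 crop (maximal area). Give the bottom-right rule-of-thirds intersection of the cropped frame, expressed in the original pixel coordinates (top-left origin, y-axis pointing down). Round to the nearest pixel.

x = 1483 px, y = 365 px

2829/548 > 3/4, so the 3:4 crop keeps the full height 548 and trims width to 548 × 3/4 = 411.00 px.
Left offset = (2829 − 411.00)/2 = 1209.00 px; top offset = 0.
Bottom-right is two-thirds across and two-thirds down within the crop:
x = 1209.00 + 2 × 411.00/3 ≈ 1483; y = 0.00 + 2 × 548.00/3 ≈ 365.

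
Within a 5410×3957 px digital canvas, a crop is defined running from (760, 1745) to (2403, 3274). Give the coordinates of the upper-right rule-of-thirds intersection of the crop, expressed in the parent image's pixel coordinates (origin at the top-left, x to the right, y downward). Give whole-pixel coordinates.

Crop width = 2403 − 760 = 1643 px; one third is 547.67 px.
Crop height = 3274 − 1745 = 1529 px; one third is 509.67 px.
The upper-right point is two-thirds across and one-third down within the crop:
x = 760 + 2 × 547.67 ≈ 1855; y = 1745 + 1 × 509.67 ≈ 2255.

(1855, 2255)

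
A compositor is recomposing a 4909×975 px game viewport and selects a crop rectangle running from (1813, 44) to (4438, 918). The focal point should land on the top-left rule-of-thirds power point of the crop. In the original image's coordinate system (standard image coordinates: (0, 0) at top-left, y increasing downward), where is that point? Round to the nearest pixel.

x = 2688 px, y = 335 px

Crop width = 4438 − 1813 = 2625 px; one third is 875.00 px.
Crop height = 918 − 44 = 874 px; one third is 291.33 px.
The top-left point is one-third across and one-third down within the crop:
x = 1813 + 1 × 875.00 ≈ 2688; y = 44 + 1 × 291.33 ≈ 335.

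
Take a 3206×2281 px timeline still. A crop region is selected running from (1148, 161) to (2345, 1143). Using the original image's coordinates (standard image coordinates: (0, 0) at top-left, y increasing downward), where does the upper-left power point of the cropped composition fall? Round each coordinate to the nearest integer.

Crop width = 2345 − 1148 = 1197 px; one third is 399.00 px.
Crop height = 1143 − 161 = 982 px; one third is 327.33 px.
The upper-left point is one-third across and one-third down within the crop:
x = 1148 + 1 × 399.00 ≈ 1547; y = 161 + 1 × 327.33 ≈ 488.

x = 1547 px, y = 488 px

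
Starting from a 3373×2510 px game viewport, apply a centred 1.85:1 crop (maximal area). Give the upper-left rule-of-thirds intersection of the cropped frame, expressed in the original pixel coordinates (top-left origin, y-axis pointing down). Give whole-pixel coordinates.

(1124, 951)

3373/2510 < 1.85/1, so the 1.85:1 crop keeps the full width 3373 and trims height to 3373 × 1/1.85 = 1823.24 px.
Top offset = (2510 − 1823.24)/2 = 343.38 px; left offset = 0.
Upper-left is one-third across and one-third down within the crop:
x = 0.00 + 1 × 3373.00/3 ≈ 1124; y = 343.38 + 1 × 1823.24/3 ≈ 951.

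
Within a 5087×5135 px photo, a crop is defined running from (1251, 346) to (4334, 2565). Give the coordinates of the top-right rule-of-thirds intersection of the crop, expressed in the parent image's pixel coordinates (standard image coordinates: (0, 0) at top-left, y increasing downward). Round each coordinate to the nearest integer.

Crop width = 4334 − 1251 = 3083 px; one third is 1027.67 px.
Crop height = 2565 − 346 = 2219 px; one third is 739.67 px.
The top-right point is two-thirds across and one-third down within the crop:
x = 1251 + 2 × 1027.67 ≈ 3306; y = 346 + 1 × 739.67 ≈ 1086.

(3306, 1086)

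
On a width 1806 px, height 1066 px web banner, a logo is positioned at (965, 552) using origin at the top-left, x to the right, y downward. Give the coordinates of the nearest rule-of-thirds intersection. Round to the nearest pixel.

x = 1204 px, y = 711 px

Third lines: x ∈ {602, 1204}, y ∈ {355, 711}.
965 is closer to x = 1204; 552 is closer to y = 711.
So the nearest intersection is the lower-right power point.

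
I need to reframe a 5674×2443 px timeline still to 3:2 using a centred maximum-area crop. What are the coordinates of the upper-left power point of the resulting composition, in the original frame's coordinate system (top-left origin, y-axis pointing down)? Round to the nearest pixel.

5674/2443 > 3/2, so the 3:2 crop keeps the full height 2443 and trims width to 2443 × 3/2 = 3664.50 px.
Left offset = (5674 − 3664.50)/2 = 1004.75 px; top offset = 0.
Upper-left is one-third across and one-third down within the crop:
x = 1004.75 + 1 × 3664.50/3 ≈ 2226; y = 0.00 + 1 × 2443.00/3 ≈ 814.

(2226, 814)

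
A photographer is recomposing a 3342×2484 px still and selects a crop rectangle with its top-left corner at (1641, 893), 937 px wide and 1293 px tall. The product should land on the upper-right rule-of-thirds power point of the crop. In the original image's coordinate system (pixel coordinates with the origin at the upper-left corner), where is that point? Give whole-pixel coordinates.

One third of the crop width 937 is 312.33 px.
One third of the crop height 1293 is 431.00 px.
The upper-right point is two-thirds across and one-third down within the crop:
x = 1641 + 2 × 312.33 ≈ 2266; y = 893 + 1 × 431.00 ≈ 1324.

(2266, 1324)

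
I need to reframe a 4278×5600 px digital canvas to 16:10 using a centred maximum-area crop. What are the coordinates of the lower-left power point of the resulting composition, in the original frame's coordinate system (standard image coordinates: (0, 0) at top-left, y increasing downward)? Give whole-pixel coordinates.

(1426, 3246)

4278/5600 < 16/10, so the 16:10 crop keeps the full width 4278 and trims height to 4278 × 10/16 = 2673.75 px.
Top offset = (5600 − 2673.75)/2 = 1463.12 px; left offset = 0.
Lower-left is one-third across and two-thirds down within the crop:
x = 0.00 + 1 × 4278.00/3 ≈ 1426; y = 1463.12 + 2 × 2673.75/3 ≈ 3246.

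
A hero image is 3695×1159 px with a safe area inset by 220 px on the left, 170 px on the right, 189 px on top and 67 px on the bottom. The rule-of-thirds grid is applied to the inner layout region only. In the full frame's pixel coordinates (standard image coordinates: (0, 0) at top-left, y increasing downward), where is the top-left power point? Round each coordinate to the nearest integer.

(1322, 490)

Content width = 3695 − 220 − 170 = 3305 px; content height = 1159 − 189 − 67 = 903 px.
Top-left is one-third across and one-third down within the inner layout region.
x = 220 + 1 × 3305/3 = 220 + 1101.67 ≈ 1322
y = 189 + 1 × 903/3 = 189 + 301.00 ≈ 490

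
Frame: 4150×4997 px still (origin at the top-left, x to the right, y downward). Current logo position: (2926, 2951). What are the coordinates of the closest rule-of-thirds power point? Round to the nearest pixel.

(2767, 3331)

Third lines: x ∈ {1383, 2767}, y ∈ {1666, 3331}.
2926 is closer to x = 2767; 2951 is closer to y = 3331.
So the nearest intersection is the lower-right power point.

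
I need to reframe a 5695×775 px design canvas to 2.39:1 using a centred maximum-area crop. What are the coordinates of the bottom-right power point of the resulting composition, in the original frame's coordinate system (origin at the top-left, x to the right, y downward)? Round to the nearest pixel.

(3156, 517)

5695/775 > 2.39/1, so the 2.39:1 crop keeps the full height 775 and trims width to 775 × 2.39/1 = 1852.25 px.
Left offset = (5695 − 1852.25)/2 = 1921.38 px; top offset = 0.
Bottom-right is two-thirds across and two-thirds down within the crop:
x = 1921.38 + 2 × 1852.25/3 ≈ 3156; y = 0.00 + 2 × 775.00/3 ≈ 517.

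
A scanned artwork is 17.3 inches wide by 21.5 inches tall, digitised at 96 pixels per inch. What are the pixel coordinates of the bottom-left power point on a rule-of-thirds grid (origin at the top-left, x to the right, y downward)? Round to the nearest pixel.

In pixels the canvas is 17.3 × 96 = 1660.8 wide and 21.5 × 96 = 2064 tall.
The bottom-left point is one-third across and two-thirds down:
x = 1 × 1660.8/3 ≈ 554; y = 2 × 2064/3 ≈ 1376.

(554, 1376)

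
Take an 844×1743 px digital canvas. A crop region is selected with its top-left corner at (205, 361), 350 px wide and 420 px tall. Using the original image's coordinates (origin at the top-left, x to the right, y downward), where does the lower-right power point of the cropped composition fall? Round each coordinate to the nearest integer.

(438, 641)

One third of the crop width 350 is 116.67 px.
One third of the crop height 420 is 140.00 px.
The lower-right point is two-thirds across and two-thirds down within the crop:
x = 205 + 2 × 116.67 ≈ 438; y = 361 + 2 × 140.00 ≈ 641.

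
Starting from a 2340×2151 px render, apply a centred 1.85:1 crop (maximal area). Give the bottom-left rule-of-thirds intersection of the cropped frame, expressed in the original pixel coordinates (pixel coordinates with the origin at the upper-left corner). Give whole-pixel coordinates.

x = 780 px, y = 1286 px

2340/2151 < 1.85/1, so the 1.85:1 crop keeps the full width 2340 and trims height to 2340 × 1/1.85 = 1264.86 px.
Top offset = (2151 − 1264.86)/2 = 443.07 px; left offset = 0.
Bottom-left is one-third across and two-thirds down within the crop:
x = 0.00 + 1 × 2340.00/3 ≈ 780; y = 443.07 + 2 × 1264.86/3 ≈ 1286.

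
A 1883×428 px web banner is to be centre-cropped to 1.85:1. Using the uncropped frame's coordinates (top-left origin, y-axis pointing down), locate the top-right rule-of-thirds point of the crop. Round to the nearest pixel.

(1073, 143)

1883/428 > 1.85/1, so the 1.85:1 crop keeps the full height 428 and trims width to 428 × 1.85/1 = 791.80 px.
Left offset = (1883 − 791.80)/2 = 545.60 px; top offset = 0.
Top-right is two-thirds across and one-third down within the crop:
x = 545.60 + 2 × 791.80/3 ≈ 1073; y = 0.00 + 1 × 428.00/3 ≈ 143.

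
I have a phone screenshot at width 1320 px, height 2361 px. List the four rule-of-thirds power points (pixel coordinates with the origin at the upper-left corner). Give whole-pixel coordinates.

One third of 1320 is 440; one third of 2361 is 787.
Vertical third lines at x = 440 and x = 880; horizontal third lines at y = 787 and y = 1574.

(440, 787), (880, 787), (440, 1574), (880, 1574)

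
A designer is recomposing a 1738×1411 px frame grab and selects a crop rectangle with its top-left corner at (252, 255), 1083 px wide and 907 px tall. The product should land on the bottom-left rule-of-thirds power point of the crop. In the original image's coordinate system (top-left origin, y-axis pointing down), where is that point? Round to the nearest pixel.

x = 613 px, y = 860 px

One third of the crop width 1083 is 361.00 px.
One third of the crop height 907 is 302.33 px.
The bottom-left point is one-third across and two-thirds down within the crop:
x = 252 + 1 × 361.00 ≈ 613; y = 255 + 2 × 302.33 ≈ 860.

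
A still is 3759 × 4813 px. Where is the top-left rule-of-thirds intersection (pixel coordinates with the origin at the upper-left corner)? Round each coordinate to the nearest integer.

(1253, 1604)

The top-left point sits one-third of the way across and one-third of the way down.
x = 1 × 3759/3 ≈ 1253; y = 1 × 4813/3 ≈ 1604.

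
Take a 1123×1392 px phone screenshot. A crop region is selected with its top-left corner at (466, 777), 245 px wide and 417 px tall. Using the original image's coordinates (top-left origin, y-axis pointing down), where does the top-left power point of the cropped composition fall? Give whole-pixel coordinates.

One third of the crop width 245 is 81.67 px.
One third of the crop height 417 is 139.00 px.
The top-left point is one-third across and one-third down within the crop:
x = 466 + 1 × 81.67 ≈ 548; y = 777 + 1 × 139.00 ≈ 916.

(548, 916)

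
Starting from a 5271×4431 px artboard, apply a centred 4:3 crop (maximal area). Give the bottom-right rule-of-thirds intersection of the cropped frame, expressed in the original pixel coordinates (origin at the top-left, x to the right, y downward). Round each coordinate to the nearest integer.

5271/4431 < 4/3, so the 4:3 crop keeps the full width 5271 and trims height to 5271 × 3/4 = 3953.25 px.
Top offset = (4431 − 3953.25)/2 = 238.88 px; left offset = 0.
Bottom-right is two-thirds across and two-thirds down within the crop:
x = 0.00 + 2 × 5271.00/3 ≈ 3514; y = 238.88 + 2 × 3953.25/3 ≈ 2874.

x = 3514 px, y = 2874 px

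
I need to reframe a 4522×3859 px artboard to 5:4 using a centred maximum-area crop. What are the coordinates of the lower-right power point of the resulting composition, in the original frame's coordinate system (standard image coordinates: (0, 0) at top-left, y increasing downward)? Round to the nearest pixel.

4522/3859 < 5/4, so the 5:4 crop keeps the full width 4522 and trims height to 4522 × 4/5 = 3617.60 px.
Top offset = (3859 − 3617.60)/2 = 120.70 px; left offset = 0.
Lower-right is two-thirds across and two-thirds down within the crop:
x = 0.00 + 2 × 4522.00/3 ≈ 3015; y = 120.70 + 2 × 3617.60/3 ≈ 2532.

x = 3015 px, y = 2532 px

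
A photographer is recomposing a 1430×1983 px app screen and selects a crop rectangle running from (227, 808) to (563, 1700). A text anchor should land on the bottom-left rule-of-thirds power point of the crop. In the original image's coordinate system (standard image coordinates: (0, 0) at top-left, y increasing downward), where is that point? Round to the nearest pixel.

Crop width = 563 − 227 = 336 px; one third is 112.00 px.
Crop height = 1700 − 808 = 892 px; one third is 297.33 px.
The bottom-left point is one-third across and two-thirds down within the crop:
x = 227 + 1 × 112.00 ≈ 339; y = 808 + 2 × 297.33 ≈ 1403.

x = 339 px, y = 1403 px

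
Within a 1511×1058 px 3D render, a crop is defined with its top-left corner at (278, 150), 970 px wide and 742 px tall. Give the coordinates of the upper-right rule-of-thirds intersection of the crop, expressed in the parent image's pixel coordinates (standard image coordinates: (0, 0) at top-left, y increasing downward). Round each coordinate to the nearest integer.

(925, 397)

One third of the crop width 970 is 323.33 px.
One third of the crop height 742 is 247.33 px.
The upper-right point is two-thirds across and one-third down within the crop:
x = 278 + 2 × 323.33 ≈ 925; y = 150 + 1 × 247.33 ≈ 397.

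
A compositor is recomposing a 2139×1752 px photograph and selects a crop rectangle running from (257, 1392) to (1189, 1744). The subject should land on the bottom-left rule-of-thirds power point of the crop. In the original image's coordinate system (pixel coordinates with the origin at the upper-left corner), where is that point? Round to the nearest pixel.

Crop width = 1189 − 257 = 932 px; one third is 310.67 px.
Crop height = 1744 − 1392 = 352 px; one third is 117.33 px.
The bottom-left point is one-third across and two-thirds down within the crop:
x = 257 + 1 × 310.67 ≈ 568; y = 1392 + 2 × 117.33 ≈ 1627.

(568, 1627)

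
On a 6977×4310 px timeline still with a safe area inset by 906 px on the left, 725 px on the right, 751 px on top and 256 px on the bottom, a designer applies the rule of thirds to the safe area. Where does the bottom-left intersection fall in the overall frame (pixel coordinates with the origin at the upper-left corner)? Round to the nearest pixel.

(2688, 2953)

Content width = 6977 − 906 − 725 = 5346 px; content height = 4310 − 751 − 256 = 3303 px.
Bottom-left is one-third across and two-thirds down within the safe area.
x = 906 + 1 × 5346/3 = 906 + 1782.00 ≈ 2688
y = 751 + 2 × 3303/3 = 751 + 2202.00 ≈ 2953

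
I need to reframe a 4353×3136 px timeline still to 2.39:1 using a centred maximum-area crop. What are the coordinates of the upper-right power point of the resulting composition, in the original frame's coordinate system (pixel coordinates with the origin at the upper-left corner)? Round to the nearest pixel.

x = 2902 px, y = 1264 px

4353/3136 < 2.39/1, so the 2.39:1 crop keeps the full width 4353 and trims height to 4353 × 1/2.39 = 1821.34 px.
Top offset = (3136 − 1821.34)/2 = 657.33 px; left offset = 0.
Upper-right is two-thirds across and one-third down within the crop:
x = 0.00 + 2 × 4353.00/3 ≈ 2902; y = 657.33 + 1 × 1821.34/3 ≈ 1264.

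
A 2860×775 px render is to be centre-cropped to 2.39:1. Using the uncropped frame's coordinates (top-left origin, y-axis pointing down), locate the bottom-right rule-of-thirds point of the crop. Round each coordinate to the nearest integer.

2860/775 > 2.39/1, so the 2.39:1 crop keeps the full height 775 and trims width to 775 × 2.39/1 = 1852.25 px.
Left offset = (2860 − 1852.25)/2 = 503.88 px; top offset = 0.
Bottom-right is two-thirds across and two-thirds down within the crop:
x = 503.88 + 2 × 1852.25/3 ≈ 1739; y = 0.00 + 2 × 775.00/3 ≈ 517.

x = 1739 px, y = 517 px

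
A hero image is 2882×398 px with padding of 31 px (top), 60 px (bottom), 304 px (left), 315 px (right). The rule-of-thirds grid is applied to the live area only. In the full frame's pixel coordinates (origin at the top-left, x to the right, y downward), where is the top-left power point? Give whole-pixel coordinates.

x = 1058 px, y = 133 px

Content width = 2882 − 304 − 315 = 2263 px; content height = 398 − 31 − 60 = 307 px.
Top-left is one-third across and one-third down within the live area.
x = 304 + 1 × 2263/3 = 304 + 754.33 ≈ 1058
y = 31 + 1 × 307/3 = 31 + 102.33 ≈ 133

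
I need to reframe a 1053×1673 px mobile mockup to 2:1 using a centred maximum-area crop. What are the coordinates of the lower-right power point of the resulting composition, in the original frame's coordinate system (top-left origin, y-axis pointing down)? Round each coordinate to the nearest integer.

(702, 924)

1053/1673 < 2/1, so the 2:1 crop keeps the full width 1053 and trims height to 1053 × 1/2 = 526.50 px.
Top offset = (1673 − 526.50)/2 = 573.25 px; left offset = 0.
Lower-right is two-thirds across and two-thirds down within the crop:
x = 0.00 + 2 × 1053.00/3 ≈ 702; y = 573.25 + 2 × 526.50/3 ≈ 924.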